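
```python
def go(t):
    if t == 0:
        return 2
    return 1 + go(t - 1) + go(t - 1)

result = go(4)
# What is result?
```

go(t) = 1 + 2·go(t-1), go(0)=2. Closed form: (2+1)·2^4 - 1 = 47.

Answer: 47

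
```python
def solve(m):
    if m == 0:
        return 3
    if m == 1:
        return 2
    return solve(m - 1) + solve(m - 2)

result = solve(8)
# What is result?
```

Build up from base cases: solve(0)=3, solve(1)=2, solve(2)=5, solve(3)=7, solve(4)=12, solve(5)=19, solve(6)=31, ..., solve(8)=81

Answer: 81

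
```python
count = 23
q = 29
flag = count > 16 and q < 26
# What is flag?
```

Trace:
`count = 23` → count = 23
`q = 29` → q = 29
`flag = count > 16 and q < 26` → flag = False
So flag = False

Answer: False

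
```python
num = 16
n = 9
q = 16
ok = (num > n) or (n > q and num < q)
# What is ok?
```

Trace:
`num = 16` → num = 16
`n = 9` → n = 9
`q = 16` → q = 16
`ok = (num > n) or (n > q and num < q)` → ok = True
So ok = True

Answer: True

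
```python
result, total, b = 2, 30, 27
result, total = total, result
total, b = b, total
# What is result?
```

Trace:
`result, total, b = 2, 30, 27` → result = 2; total = 30; b = 27
`result, total = total, result` → result = 30; total = 2
`total, b = b, total` → total = 27; b = 2
So result = 30

Answer: 30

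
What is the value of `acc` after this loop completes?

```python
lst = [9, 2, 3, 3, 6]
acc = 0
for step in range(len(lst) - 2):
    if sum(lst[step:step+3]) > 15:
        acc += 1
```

Count windows with sum > 15
`acc` takes the values: 0

Answer: 0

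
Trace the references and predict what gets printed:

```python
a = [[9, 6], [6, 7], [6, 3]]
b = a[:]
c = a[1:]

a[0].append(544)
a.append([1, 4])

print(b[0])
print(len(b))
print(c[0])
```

Key concept: slice with nested mutation.
Step by step:
`a = [[9, 6], [6, 7], [6, 3]]` → a = [[9, 6], [6, 7], [6, 3]]
`b = a[:]` → b = [[9, 6], [6, 7], [6, 3]]
`c = a[1:]` → c = [[6, 7], [6, 3]]
`a[0].append(544)` → a = [[9, 6, 544], [6, 7], [6, 3]]; b = [[9, 6, 544], [6, 7], [6, 3]]
`a.append([1, 4])` → a = [[9, 6, 544], [6, 7], [6, 3], [1, 4]]
`print(b[0])` → prints [9, 6, 544]
`print(len(b))` → prints 3
`print(c[0])` → prints [6, 7]

Answer:
[9, 6, 544]
3
[6, 7]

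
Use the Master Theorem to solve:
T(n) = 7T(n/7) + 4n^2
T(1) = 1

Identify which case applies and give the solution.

a=7, b=7, f(n)=4n^2. log_7(7) = 1. Since c=2 > 1 and the regularity condition holds (7(n/7)^2 = (7/7^2)n^2 with 7/7^2 < 1), Case 3 applies: T(n) = Θ(f(n)) = O(n^2).

Answer: O(n^2) - Case 3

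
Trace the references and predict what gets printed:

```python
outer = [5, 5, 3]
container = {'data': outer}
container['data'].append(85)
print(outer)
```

Key concept: dict holds reference to list.
Step by step:
`outer = [5, 5, 3]` → outer = [5, 5, 3]
`container = {'data': outer}` → container = {'data': [5, 5, 3]}
`container['data'].append(85)` → outer = [5, 5, 3, 85]; container = {'data': [5, 5, 3, 85]}
`print(outer)` → prints [5, 5, 3, 85]

Answer: [5, 5, 3, 85]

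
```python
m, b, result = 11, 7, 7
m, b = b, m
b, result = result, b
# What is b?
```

Trace:
`m, b, result = 11, 7, 7` → m = 11; b = 7; result = 7
`m, b = b, m` → m = 7; b = 11
`b, result = result, b` → b = 7; result = 11
So b = 7

Answer: 7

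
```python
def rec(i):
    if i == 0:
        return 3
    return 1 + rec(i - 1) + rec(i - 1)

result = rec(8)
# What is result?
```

rec(i) = 1 + 2·rec(i-1), rec(0)=3. Closed form: (3+1)·2^8 - 1 = 1023.

Answer: 1023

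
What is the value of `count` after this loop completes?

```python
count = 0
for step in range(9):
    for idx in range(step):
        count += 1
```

Triangle number: 0+1+2+...+8
`count` takes the values: 0 → 1 → 2 → 3 → 4 → 5 → 6 → 7 → 8 → 9 → 10 → 11 → 12 → 13 → 14 → 15 → 16 → 17 → 18 → 19 → 20 → 21 → 22 → 23 → 24 → 25 → 26 → 27 → 28 → 29 → 30 → 31 → 32 → 33 → 34 → 35 → 36

Answer: 36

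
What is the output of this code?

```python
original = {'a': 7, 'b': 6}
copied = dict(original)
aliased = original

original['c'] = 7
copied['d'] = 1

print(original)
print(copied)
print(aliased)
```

Key concept: dict() creates copy, assignment creates alias.
Step by step:
`original = {'a': 7, 'b': 6}` → original = {'a': 7, 'b': 6}
`copied = dict(original)` → copied = {'a': 7, 'b': 6}
`aliased = original` → aliased = {'a': 7, 'b': 6} (same object as original)
`original['c'] = 7` → original = {'a': 7, 'b': 6, 'c': 7} (same object as aliased); aliased = {'a': 7, 'b': 6, 'c': 7} (same object as original)
`copied['d'] = 1` → copied = {'a': 7, 'b': 6, 'd': 1}
`print(original)` → prints {'a': 7, 'b': 6, 'c': 7}
`print(copied)` → prints {'a': 7, 'b': 6, 'd': 1}
`print(aliased)` → prints {'a': 7, 'b': 6, 'c': 7}

Answer:
{'a': 7, 'b': 6, 'c': 7}
{'a': 7, 'b': 6, 'd': 1}
{'a': 7, 'b': 6, 'c': 7}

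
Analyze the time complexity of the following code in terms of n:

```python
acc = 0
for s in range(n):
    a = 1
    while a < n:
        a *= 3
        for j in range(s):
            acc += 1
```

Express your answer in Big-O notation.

Each loop level contributes: n × log n × n. Multiplying the contributions gives O(n^2 log n).

Answer: O(n^2 log n)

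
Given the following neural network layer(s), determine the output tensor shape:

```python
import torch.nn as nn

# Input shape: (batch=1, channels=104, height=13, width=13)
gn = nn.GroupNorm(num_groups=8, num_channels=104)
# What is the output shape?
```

Input: (1, 104, 13, 13) -> Output: (1, 104, 13, 13)

Answer: (1, 104, 13, 13)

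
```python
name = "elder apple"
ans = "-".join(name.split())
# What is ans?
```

Trace:
`name = "elder apple"` → name = 'elder apple'
`ans = "-".join(name.split())` → ans = 'elder-apple'
So ans = 'elder-apple'

Answer: 'elder-apple'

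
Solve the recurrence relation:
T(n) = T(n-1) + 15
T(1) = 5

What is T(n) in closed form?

Unrolling: T(n) = T(1) + 15·(n-1) = 5 + 15(n-1) = 15n - 10.

Answer: T(n) = 15n - 10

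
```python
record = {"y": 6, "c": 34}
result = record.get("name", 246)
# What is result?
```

Trace:
`record = {"y": 6, "c": 34}` → record = {'y': 6, 'c': 34}
`result = record.get("name", 246)` → result = 246
So result = 246

Answer: 246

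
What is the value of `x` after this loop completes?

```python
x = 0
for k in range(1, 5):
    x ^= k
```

XOR of 1 to 4
`x` takes the values: 0 → 1 → 3 → 0 → 4

Answer: 4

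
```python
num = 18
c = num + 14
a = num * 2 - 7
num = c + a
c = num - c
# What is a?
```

Trace:
`num = 18` → num = 18
`c = num + 14` → c = 32
`a = num * 2 - 7` → a = 29
`num = c + a` → num = 61
`c = num - c` → c = 29
So a = 29

Answer: 29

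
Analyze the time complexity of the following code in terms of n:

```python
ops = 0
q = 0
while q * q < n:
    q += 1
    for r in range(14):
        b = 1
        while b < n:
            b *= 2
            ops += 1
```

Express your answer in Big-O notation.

Each loop level contributes: √n × 1 × log n. Multiplying the contributions gives O(√n log n).

Answer: O(√n log n)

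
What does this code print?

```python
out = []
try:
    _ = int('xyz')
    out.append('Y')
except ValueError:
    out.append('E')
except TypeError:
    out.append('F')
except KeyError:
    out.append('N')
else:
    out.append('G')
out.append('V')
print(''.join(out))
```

Execution trace: 'E' (except ValueError) → 'V' (after the try/except). Output: EV

Answer: EV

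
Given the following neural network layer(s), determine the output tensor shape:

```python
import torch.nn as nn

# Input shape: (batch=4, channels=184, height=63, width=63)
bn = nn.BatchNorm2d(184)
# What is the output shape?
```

Input: (4, 184, 63, 63) -> Output: (4, 184, 63, 63)

Answer: (4, 184, 63, 63)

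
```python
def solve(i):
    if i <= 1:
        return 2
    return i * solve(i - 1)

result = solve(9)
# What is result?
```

solve(9) = 9 * 8 * 7 * 6 * 5 * 4 * 3 * 2 * 2 = 725760

Answer: 725760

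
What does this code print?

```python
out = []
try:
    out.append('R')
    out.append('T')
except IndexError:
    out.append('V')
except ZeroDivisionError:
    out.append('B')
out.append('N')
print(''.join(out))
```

Execution trace: 'R' (try body) → 'T' (try body, no exception) → 'N' (after the try/except). Output: RTN

Answer: RTN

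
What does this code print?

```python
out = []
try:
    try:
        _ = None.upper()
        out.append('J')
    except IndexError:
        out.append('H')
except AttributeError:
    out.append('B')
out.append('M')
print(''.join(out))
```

Execution trace: 'B' (outer except AttributeError) → 'M' (after the try/except). Output: BM

Answer: BM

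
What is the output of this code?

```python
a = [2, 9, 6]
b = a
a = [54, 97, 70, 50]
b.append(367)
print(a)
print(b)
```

Key concept: rebinding vs mutation: a is rebound to a new list, b still points at the original.
Step by step:
`a = [2, 9, 6]` → a = [2, 9, 6]
`b = a` → b = [2, 9, 6] (same object as a)
`a = [54, 97, 70, 50]` → a = [54, 97, 70, 50]
`b.append(367)` → b = [2, 9, 6, 367]
`print(a)` → prints [54, 97, 70, 50]
`print(b)` → prints [2, 9, 6, 367]

Answer:
[54, 97, 70, 50]
[2, 9, 6, 367]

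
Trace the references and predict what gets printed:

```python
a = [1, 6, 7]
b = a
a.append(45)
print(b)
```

Key concept: basic list aliasing.
Step by step:
`a = [1, 6, 7]` → a = [1, 6, 7]
`b = a` → b = [1, 6, 7] (same object as a)
`a.append(45)` → a = [1, 6, 7, 45] (same object as b); b = [1, 6, 7, 45] (same object as a)
`print(b)` → prints [1, 6, 7, 45]

Answer: [1, 6, 7, 45]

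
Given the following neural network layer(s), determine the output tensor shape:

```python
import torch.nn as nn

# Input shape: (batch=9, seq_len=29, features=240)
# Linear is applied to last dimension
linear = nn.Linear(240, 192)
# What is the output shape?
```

Input: (9, 29, 240) -> Output: (9, 29, 192)

Answer: (9, 29, 192)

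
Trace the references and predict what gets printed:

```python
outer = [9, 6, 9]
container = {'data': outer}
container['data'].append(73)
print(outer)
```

Key concept: dict holds reference to list.
Step by step:
`outer = [9, 6, 9]` → outer = [9, 6, 9]
`container = {'data': outer}` → container = {'data': [9, 6, 9]}
`container['data'].append(73)` → outer = [9, 6, 9, 73]; container = {'data': [9, 6, 9, 73]}
`print(outer)` → prints [9, 6, 9, 73]

Answer: [9, 6, 9, 73]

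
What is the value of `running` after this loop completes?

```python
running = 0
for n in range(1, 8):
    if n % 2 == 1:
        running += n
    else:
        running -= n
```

Add odd, subtract even
`running` takes the values: 0 → 1 → -1 → 2 → -2 → 3 → -3 → 4

Answer: 4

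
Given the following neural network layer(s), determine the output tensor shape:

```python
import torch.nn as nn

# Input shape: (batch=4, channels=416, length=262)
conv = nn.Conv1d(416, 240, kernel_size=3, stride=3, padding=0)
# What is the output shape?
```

Input: (4, 416, 262) -> Output: (4, 240, 87)

Answer: (4, 240, 87)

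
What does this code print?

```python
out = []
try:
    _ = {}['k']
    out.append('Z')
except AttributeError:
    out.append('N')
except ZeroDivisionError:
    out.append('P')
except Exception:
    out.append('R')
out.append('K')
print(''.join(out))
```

Execution trace: 'R' (except Exception) → 'K' (after the try/except). Output: RK

Answer: RK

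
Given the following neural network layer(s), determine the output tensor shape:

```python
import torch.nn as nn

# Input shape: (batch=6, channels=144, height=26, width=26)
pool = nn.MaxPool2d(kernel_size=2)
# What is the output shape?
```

Input: (6, 144, 26, 26) -> Output: (6, 144, 13, 13)

Answer: (6, 144, 13, 13)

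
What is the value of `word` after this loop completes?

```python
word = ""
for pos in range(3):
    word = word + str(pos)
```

Concatenate digits 0 to 2
`word` takes the values: "" → "0" → "01" → "012"

Answer: "012"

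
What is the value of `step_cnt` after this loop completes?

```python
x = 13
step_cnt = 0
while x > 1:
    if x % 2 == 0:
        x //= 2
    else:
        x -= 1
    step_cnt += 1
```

Steps to reduce 13 to 1
`step_cnt` takes the values: 0 → 1 → 2 → 3 → 4 → 5

Answer: 5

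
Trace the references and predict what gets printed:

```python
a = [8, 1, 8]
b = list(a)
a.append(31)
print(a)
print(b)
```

Key concept: list() constructor creates copy.
Step by step:
`a = [8, 1, 8]` → a = [8, 1, 8]
`b = list(a)` → b = [8, 1, 8]
`a.append(31)` → a = [8, 1, 8, 31]
`print(a)` → prints [8, 1, 8, 31]
`print(b)` → prints [8, 1, 8]

Answer:
[8, 1, 8, 31]
[8, 1, 8]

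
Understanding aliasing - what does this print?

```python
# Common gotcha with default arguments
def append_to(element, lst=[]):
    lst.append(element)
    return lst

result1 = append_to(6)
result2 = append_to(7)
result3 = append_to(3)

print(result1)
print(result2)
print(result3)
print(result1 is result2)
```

Key concept: mutable default argument gotcha.
Step by step:
`result1 = append_to(6)` → result1 = [6]
`result2 = append_to(7)` → result1 = [6, 7] (same object as result2); result2 = [6, 7] (same object as result1)
`result3 = append_to(3)` → result1 = [6, 7, 3] (same object as result2, result3); result2 = [6, 7, 3] (same object as result1, result3); result3 = [6, 7, 3] (same object as result1, result2)
`print(result1)` → prints [6, 7, 3]
`print(result2)` → prints [6, 7, 3]
`print(result3)` → prints [6, 7, 3]
`print(result1 is result2)` → prints True

Answer:
[6, 7, 3]
[6, 7, 3]
[6, 7, 3]
True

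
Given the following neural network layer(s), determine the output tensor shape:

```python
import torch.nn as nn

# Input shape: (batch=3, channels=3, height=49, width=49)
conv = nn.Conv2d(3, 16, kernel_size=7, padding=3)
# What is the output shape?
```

Input: (3, 3, 49, 49) -> Output: (3, 16, 49, 49)

Answer: (3, 16, 49, 49)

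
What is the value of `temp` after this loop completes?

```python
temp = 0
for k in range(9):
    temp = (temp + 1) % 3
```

Increment mod 3, 9 times = 0
`temp` takes the values: 0 → 1 → 2 → 0 → 1 → 2 → 0 → 1 → 2 → 0

Answer: 0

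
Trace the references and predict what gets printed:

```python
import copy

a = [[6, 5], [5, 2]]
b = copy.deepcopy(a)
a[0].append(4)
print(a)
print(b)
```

Key concept: deep copy is fully independent.
Step by step:
`a = [[6, 5], [5, 2]]` → a = [[6, 5], [5, 2]]
`b = copy.deepcopy(a)` → b = [[6, 5], [5, 2]]
`a[0].append(4)` → a = [[6, 5, 4], [5, 2]]
`print(a)` → prints [[6, 5, 4], [5, 2]]
`print(b)` → prints [[6, 5], [5, 2]]

Answer:
[[6, 5, 4], [5, 2]]
[[6, 5], [5, 2]]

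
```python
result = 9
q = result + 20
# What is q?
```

Trace:
`result = 9` → result = 9
`q = result + 20` → q = 29
So q = 29

Answer: 29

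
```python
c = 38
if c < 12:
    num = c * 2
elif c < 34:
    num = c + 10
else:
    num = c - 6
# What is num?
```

Trace:
`c = 38` → c = 38
`if c < 12: ...` → c < 12 is False, c < 34 is False, take else branch → num = 32
So num = 32

Answer: 32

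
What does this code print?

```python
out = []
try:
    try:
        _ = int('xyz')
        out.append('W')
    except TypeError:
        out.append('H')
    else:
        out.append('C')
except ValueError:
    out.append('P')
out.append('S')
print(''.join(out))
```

Execution trace: 'P' (outer except ValueError) → 'S' (after the try/except). Output: PS

Answer: PS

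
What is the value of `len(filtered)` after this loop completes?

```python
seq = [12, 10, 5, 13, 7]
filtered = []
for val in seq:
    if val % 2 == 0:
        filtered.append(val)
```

Count even numbers in [12, 10, 5, 13, 7]
`filtered` takes the values: [] → [12] → [12, 10]
So `len(filtered)` = 2

Answer: 2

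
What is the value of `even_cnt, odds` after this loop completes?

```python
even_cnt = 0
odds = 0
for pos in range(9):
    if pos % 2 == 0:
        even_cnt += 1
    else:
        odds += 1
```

Count evens and odds in range(9)
`even_cnt, odds` takes the values: (0, 0) → (1, 0) → (1, 1) → (2, 1) → (2, 2) → (3, 2) → (3, 3) → (4, 3) → (4, 4) → (5, 4)

Answer: 5, 4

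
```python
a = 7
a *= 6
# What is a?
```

Trace:
`a = 7` → a = 7
`a *= 6` → a = 42
So a = 42

Answer: 42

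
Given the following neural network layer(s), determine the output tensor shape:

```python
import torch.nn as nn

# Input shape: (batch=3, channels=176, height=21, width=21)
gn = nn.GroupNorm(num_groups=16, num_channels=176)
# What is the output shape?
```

Input: (3, 176, 21, 21) -> Output: (3, 176, 21, 21)

Answer: (3, 176, 21, 21)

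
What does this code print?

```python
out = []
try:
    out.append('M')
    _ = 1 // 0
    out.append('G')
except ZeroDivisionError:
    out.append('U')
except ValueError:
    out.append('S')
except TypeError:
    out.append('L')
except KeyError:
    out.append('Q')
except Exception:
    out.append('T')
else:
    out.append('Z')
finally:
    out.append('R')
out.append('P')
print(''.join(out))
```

Execution trace: 'M' (try body) → 'U' (except ZeroDivisionError) → 'R' (finally) → 'P' (after the try/except). Output: MURP

Answer: MURP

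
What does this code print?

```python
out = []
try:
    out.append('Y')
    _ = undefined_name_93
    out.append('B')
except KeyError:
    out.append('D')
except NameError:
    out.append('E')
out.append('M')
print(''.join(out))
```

Execution trace: 'Y' (try body) → 'E' (except NameError) → 'M' (after the try/except). Output: YEM

Answer: YEM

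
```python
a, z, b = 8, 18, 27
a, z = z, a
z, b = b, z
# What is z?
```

Trace:
`a, z, b = 8, 18, 27` → a = 8; z = 18; b = 27
`a, z = z, a` → a = 18; z = 8
`z, b = b, z` → z = 27; b = 8
So z = 27

Answer: 27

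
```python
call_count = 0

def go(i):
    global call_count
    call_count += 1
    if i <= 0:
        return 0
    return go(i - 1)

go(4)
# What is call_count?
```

Linear recursion stepping by 1: 5 calls from i=4 down to ≤0.

Answer: 5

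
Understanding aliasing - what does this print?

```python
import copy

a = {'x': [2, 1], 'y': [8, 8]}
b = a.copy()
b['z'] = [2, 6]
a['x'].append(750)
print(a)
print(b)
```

Key concept: shallow copy of dict with mutable values.
Step by step:
`a = {'x': [2, 1], 'y': [8, 8]}` → a = {'x': [2, 1], 'y': [8, 8]}
`b = a.copy()` → b = {'x': [2, 1], 'y': [8, 8]}
`b['z'] = [2, 6]` → b = {'x': [2, 1], 'y': [8, 8], 'z': [2, 6]}
`a['x'].append(750)` → a = {'x': [2, 1, 750], 'y': [8, 8]}; b = {'x': [2, 1, 750], 'y': [8, 8], 'z': [2, 6]}
`print(a)` → prints {'x': [2, 1, 750], 'y': [8, 8]}
`print(b)` → prints {'x': [2, 1, 750], 'y': [8, 8], 'z': [2, 6]}

Answer:
{'x': [2, 1, 750], 'y': [8, 8]}
{'x': [2, 1, 750], 'y': [8, 8], 'z': [2, 6]}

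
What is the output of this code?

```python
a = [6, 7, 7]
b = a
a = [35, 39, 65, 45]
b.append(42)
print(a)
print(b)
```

Key concept: rebinding vs mutation: a is rebound to a new list, b still points at the original.
Step by step:
`a = [6, 7, 7]` → a = [6, 7, 7]
`b = a` → b = [6, 7, 7] (same object as a)
`a = [35, 39, 65, 45]` → a = [35, 39, 65, 45]
`b.append(42)` → b = [6, 7, 7, 42]
`print(a)` → prints [35, 39, 65, 45]
`print(b)` → prints [6, 7, 7, 42]

Answer:
[35, 39, 65, 45]
[6, 7, 7, 42]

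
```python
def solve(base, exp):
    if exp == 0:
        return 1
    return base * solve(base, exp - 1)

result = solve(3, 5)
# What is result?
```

solve(3, 5) = 3 * 3 * 3 * 3 * 3 = 243

Answer: 243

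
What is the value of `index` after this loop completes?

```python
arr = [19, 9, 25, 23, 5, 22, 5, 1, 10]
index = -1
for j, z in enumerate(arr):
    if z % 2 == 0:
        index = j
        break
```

First even number index in [19, 9, 25, 23, 5, 22, 5, 1, 10]
`index` takes the values: -1 → 5

Answer: 5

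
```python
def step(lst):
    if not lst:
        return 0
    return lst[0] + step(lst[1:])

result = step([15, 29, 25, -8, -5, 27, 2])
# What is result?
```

15 + 29 + 25 + (-8) + (-5) + 27 + 2 + 0 = 85

Answer: 85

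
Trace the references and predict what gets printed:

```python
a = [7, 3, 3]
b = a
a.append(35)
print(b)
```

Key concept: basic list aliasing.
Step by step:
`a = [7, 3, 3]` → a = [7, 3, 3]
`b = a` → b = [7, 3, 3] (same object as a)
`a.append(35)` → a = [7, 3, 3, 35] (same object as b); b = [7, 3, 3, 35] (same object as a)
`print(b)` → prints [7, 3, 3, 35]

Answer: [7, 3, 3, 35]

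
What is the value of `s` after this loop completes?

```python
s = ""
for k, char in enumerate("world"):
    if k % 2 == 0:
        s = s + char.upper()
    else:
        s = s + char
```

Uppercase even positions in 'world'
`s` takes the values: "" → "W" → "Wo" → "WoR" → "WoRl" → "WoRlD"

Answer: "WoRlD"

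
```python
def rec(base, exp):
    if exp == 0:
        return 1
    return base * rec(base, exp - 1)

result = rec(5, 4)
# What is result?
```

rec(5, 4) = 5 * 5 * 5 * 5 = 625

Answer: 625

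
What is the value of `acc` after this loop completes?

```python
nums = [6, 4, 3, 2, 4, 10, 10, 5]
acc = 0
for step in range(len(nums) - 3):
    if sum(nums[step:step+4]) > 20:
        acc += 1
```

Count windows with sum > 20
`acc` takes the values: 0 → 1 → 2

Answer: 2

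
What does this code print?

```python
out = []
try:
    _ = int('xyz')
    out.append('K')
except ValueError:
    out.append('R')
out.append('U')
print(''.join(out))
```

Execution trace: 'R' (except ValueError) → 'U' (after the try/except). Output: RU

Answer: RU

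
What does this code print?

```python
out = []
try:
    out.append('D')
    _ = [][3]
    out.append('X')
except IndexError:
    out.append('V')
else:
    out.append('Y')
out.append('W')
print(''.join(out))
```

Execution trace: 'D' (try body) → 'V' (except IndexError) → 'W' (after the try/except). Output: DVW

Answer: DVW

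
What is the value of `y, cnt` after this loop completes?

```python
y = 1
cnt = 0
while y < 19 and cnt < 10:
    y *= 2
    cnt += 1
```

Double until >= 19 or 10 iterations
`y, cnt` takes the values: (1, 0) → (2, 0) → (2, 1) → (4, 1) → (4, 2) → (8, 2) → (8, 3) → (16, 3) → (16, 4) → (32, 4) → (32, 5)

Answer: 32, 5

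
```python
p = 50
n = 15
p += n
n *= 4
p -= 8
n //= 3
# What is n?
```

Trace:
`p = 50` → p = 50
`n = 15` → n = 15
`p += n` → p = 65
`n *= 4` → n = 60
`p -= 8` → p = 57
`n //= 3` → n = 20
So n = 20

Answer: 20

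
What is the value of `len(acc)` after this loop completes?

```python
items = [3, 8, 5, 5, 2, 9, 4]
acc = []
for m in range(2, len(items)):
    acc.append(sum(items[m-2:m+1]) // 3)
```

Number of 3-element averages
`acc` takes the values: [] → [5] → [5, 6] → [5, 6, 4] → [5, 6, 4, 5] → [5, 6, 4, 5, 5]
So `len(acc)` = 5

Answer: 5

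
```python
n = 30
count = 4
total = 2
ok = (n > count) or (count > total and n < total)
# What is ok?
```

Trace:
`n = 30` → n = 30
`count = 4` → count = 4
`total = 2` → total = 2
`ok = (n > count) or (count > total and n < total)` → ok = True
So ok = True

Answer: True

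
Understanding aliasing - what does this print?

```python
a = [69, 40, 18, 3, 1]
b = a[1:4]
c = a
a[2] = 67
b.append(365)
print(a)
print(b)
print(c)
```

Key concept: slice vs alias.
Step by step:
`a = [69, 40, 18, 3, 1]` → a = [69, 40, 18, 3, 1]
`b = a[1:4]` → b = [40, 18, 3]
`c = a` → c = [69, 40, 18, 3, 1] (same object as a)
`a[2] = 67` → a = [69, 40, 67, 3, 1] (same object as c); c = [69, 40, 67, 3, 1] (same object as a)
`b.append(365)` → b = [40, 18, 3, 365]
`print(a)` → prints [69, 40, 67, 3, 1]
`print(b)` → prints [40, 18, 3, 365]
`print(c)` → prints [69, 40, 67, 3, 1]

Answer:
[69, 40, 67, 3, 1]
[40, 18, 3, 365]
[69, 40, 67, 3, 1]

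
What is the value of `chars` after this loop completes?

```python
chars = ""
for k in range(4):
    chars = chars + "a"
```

Repeat 'a' 4 times
`chars` takes the values: "" → "a" → "aa" → "aaa" → "aaaa"

Answer: "aaaa"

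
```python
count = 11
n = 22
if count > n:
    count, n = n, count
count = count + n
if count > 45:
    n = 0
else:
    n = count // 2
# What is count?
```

Trace:
`count = 11` → count = 11
`n = 22` → n = 22
`if count > n: ...` → count > n is False → no variable changes
`count = count + n` → count = 33
`if count > 45: ...` → count > 45 is False, take else branch → n = 16
So count = 33

Answer: 33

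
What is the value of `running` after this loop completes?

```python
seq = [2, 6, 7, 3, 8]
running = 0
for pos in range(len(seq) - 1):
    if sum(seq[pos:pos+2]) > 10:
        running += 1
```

Count windows with sum > 10
`running` takes the values: 0 → 1 → 2

Answer: 2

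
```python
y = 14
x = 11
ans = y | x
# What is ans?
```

Trace:
`y = 14` → y = 14
`x = 11` → x = 11
`ans = y | x` → ans = 15
So ans = 15

Answer: 15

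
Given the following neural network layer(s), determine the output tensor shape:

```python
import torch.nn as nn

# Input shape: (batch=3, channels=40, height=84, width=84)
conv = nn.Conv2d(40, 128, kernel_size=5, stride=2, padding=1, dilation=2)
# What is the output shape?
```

Input: (3, 40, 84, 84) -> Output: (3, 128, 39, 39)

Answer: (3, 128, 39, 39)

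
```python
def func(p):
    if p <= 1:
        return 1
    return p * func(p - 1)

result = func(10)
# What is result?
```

func(10) = 10 * 9 * 8 * 7 * 6 * 5 * 4 * 3 * 2 * 1 = 3628800

Answer: 3628800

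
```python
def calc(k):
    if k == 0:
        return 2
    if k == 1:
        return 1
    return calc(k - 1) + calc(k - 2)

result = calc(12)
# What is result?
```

Build up from base cases: calc(0)=2, calc(1)=1, calc(2)=3, calc(3)=4, calc(4)=7, calc(5)=11, calc(6)=18, ..., calc(12)=322

Answer: 322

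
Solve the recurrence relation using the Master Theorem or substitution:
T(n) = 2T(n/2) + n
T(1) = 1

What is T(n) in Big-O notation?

By Master Theorem: a=2, b=2, f(n)=n. Since log_2(2) = 1 and f(n) = Θ(n^1), Case 2 applies. T(n) = O(n log n).

Answer: O(n log n)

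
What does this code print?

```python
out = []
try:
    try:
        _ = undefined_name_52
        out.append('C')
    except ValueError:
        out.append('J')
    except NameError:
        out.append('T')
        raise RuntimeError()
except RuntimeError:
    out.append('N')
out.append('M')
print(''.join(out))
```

Execution trace: 'T' (except NameError) → 'N' (outer except RuntimeError) → 'M' (after the try/except). Output: TNM

Answer: TNM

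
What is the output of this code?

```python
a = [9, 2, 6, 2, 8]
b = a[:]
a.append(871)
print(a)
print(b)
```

Key concept: slice [:] creates copy.
Step by step:
`a = [9, 2, 6, 2, 8]` → a = [9, 2, 6, 2, 8]
`b = a[:]` → b = [9, 2, 6, 2, 8]
`a.append(871)` → a = [9, 2, 6, 2, 8, 871]
`print(a)` → prints [9, 2, 6, 2, 8, 871]
`print(b)` → prints [9, 2, 6, 2, 8]

Answer:
[9, 2, 6, 2, 8, 871]
[9, 2, 6, 2, 8]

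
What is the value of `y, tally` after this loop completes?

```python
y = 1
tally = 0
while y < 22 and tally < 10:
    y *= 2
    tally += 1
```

Double until >= 22 or 10 iterations
`y, tally` takes the values: (1, 0) → (2, 0) → (2, 1) → (4, 1) → (4, 2) → (8, 2) → (8, 3) → (16, 3) → (16, 4) → (32, 4) → (32, 5)

Answer: 32, 5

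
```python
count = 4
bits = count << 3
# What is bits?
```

Trace:
`count = 4` → count = 4
`bits = count << 3` → bits = 32
So bits = 32

Answer: 32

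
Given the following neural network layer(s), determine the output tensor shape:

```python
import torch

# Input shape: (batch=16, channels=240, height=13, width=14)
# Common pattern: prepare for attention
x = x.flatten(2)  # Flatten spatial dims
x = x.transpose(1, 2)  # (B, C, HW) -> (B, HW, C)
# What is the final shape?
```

Input: (16, 240, 13, 14) -> after flatten(2): (16, 240, 182) -> Output: (16, 182, 240)

Answer: (16, 182, 240)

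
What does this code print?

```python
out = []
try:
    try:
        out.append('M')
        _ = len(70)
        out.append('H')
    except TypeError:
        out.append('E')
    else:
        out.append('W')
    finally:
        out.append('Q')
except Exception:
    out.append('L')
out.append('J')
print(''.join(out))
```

Execution trace: 'M' (inner try body) → 'E' (inner except TypeError) → 'Q' (inner finally) → 'J' (after the try/except). Output: MEQJ

Answer: MEQJ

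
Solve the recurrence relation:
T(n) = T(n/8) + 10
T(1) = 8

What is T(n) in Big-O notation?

Each step divides n by 8 and adds 10. After log_8(n) steps we reach T(1)=8. So T(n) = 10·log_8(n) + 8 = O(log n).

Answer: O(log n)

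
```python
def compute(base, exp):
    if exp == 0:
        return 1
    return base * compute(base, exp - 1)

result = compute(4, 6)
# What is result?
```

compute(4, 6) = 4 * 4 * 4 * 4 * 4 * 4 = 4096

Answer: 4096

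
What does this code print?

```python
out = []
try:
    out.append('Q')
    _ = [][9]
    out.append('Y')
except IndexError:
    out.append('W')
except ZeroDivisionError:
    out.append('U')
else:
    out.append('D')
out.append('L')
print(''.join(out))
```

Execution trace: 'Q' (try body) → 'W' (except IndexError) → 'L' (after the try/except). Output: QWL

Answer: QWL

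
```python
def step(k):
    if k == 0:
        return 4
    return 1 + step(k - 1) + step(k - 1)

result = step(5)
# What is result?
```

step(k) = 1 + 2·step(k-1), step(0)=4. Closed form: (4+1)·2^5 - 1 = 159.

Answer: 159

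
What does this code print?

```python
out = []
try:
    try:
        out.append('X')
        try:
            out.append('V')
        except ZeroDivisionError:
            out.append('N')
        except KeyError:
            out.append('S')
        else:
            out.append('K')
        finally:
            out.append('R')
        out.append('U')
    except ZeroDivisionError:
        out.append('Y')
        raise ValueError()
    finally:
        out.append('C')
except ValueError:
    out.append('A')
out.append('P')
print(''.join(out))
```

Execution trace: 'X' (try body) → 'V' (inner try body, no exception) → 'K' (inner else) → 'R' (inner finally) → 'U' (try body, no exception) → 'C' (finally) → 'P' (after the try/except). Output: XVKRUCP

Answer: XVKRUCP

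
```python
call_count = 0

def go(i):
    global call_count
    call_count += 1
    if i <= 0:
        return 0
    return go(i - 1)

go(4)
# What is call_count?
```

Linear recursion stepping by 1: 5 calls from i=4 down to ≤0.

Answer: 5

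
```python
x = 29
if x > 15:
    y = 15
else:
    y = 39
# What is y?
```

Trace:
`x = 29` → x = 29
`if x > 15: ...` → x > 15 is True → y = 15
So y = 15

Answer: 15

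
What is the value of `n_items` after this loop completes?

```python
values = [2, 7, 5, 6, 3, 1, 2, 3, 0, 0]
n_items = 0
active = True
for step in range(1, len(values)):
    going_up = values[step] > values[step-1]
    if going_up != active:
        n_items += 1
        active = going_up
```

Count direction changes in [2, 7, 5, 6, 3, 1, 2, 3, 0, 0]
`n_items` takes the values: 0 → 1 → 2 → 3 → 4 → 5

Answer: 5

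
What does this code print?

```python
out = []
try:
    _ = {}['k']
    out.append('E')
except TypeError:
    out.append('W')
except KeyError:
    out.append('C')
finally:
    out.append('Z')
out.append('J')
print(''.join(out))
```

Execution trace: 'C' (except KeyError) → 'Z' (finally) → 'J' (after the try/except). Output: CZJ

Answer: CZJ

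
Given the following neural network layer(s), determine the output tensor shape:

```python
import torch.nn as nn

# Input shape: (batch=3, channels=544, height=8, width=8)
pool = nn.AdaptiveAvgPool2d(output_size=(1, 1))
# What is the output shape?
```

Input: (3, 544, 8, 8) -> Output: (3, 544, 1, 1)

Answer: (3, 544, 1, 1)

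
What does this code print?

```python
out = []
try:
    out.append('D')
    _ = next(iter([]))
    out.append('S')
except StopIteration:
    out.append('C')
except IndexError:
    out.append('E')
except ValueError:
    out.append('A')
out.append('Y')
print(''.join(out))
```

Execution trace: 'D' (try body) → 'C' (except StopIteration) → 'Y' (after the try/except). Output: DCY

Answer: DCY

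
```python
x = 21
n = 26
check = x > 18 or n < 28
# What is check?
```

Trace:
`x = 21` → x = 21
`n = 26` → n = 26
`check = x > 18 or n < 28` → check = True
So check = True

Answer: True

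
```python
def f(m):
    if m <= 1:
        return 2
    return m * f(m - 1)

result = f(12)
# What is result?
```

f(12) = 12 * 11 * 10 * 9 * 8 * 7 * 6 * 5 * 4 * 3 * 2 * 2 = 958003200

Answer: 958003200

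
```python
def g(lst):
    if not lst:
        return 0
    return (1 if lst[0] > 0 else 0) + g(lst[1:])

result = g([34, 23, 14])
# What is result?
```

Count of positive elements in [34, 23, 14] = 3

Answer: 3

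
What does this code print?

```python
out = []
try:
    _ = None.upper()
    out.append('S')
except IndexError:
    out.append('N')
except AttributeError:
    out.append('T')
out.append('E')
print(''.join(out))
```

Execution trace: 'T' (except AttributeError) → 'E' (after the try/except). Output: TE

Answer: TE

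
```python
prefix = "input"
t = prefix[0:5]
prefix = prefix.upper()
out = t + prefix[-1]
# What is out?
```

Trace:
`prefix = "input"` → prefix = 'input'
`t = prefix[0:5]` → t = 'input'
`prefix = prefix.upper()` → prefix = 'INPUT'
`out = t + prefix[-1]` → out = 'inputT'
So out = 'inputT'

Answer: 'inputT'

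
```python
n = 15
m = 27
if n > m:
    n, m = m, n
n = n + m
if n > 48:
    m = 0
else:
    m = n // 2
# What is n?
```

Trace:
`n = 15` → n = 15
`m = 27` → m = 27
`if n > m: ...` → n > m is False → no variable changes
`n = n + m` → n = 42
`if n > 48: ...` → n > 48 is False, take else branch → m = 21
So n = 42

Answer: 42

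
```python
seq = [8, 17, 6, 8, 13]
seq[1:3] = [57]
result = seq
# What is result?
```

Trace:
`seq = [8, 17, 6, 8, 13]` → seq = [8, 17, 6, 8, 13]
`seq[1:3] = [57]` → seq = [8, 57, 8, 13]
`result = seq` → result = [8, 57, 8, 13]
So result = [8, 57, 8, 13]

Answer: [8, 57, 8, 13]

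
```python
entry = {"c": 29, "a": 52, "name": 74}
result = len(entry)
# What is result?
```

Trace:
`entry = {"c": 29, "a": 52, "name": 74}` → entry = {'c': 29, 'a': 52, 'name': 74}
`result = len(entry)` → result = 3
So result = 3

Answer: 3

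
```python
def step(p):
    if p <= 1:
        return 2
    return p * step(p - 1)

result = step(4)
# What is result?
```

step(4) = 4 * 3 * 2 * 2 = 48

Answer: 48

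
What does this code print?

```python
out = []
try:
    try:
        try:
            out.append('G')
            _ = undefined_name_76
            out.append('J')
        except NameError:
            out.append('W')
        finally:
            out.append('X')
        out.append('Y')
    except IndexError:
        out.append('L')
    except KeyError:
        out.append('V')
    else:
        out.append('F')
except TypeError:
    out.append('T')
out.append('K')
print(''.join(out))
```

Execution trace: 'G' (inner try body) → 'W' (inner except NameError) → 'X' (inner finally) → 'Y' (try body, no exception) → 'F' (else) → 'K' (after the try/except). Output: GWXYFK

Answer: GWXYFK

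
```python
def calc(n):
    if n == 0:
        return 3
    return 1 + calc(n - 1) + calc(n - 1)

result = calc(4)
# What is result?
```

calc(n) = 1 + 2·calc(n-1), calc(0)=3. Closed form: (3+1)·2^4 - 1 = 63.

Answer: 63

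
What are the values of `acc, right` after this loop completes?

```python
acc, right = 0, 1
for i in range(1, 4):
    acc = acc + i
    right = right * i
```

Sum and factorial of 1 to 3
`acc, right` takes the values: (0, 1) → (1, 1) → (3, 1) → (3, 2) → (6, 2) → (6, 6)

Answer: 6, 6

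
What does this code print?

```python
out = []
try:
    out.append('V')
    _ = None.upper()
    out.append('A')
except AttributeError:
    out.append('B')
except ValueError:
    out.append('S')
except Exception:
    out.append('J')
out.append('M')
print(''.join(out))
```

Execution trace: 'V' (try body) → 'B' (except AttributeError) → 'M' (after the try/except). Output: VBM

Answer: VBM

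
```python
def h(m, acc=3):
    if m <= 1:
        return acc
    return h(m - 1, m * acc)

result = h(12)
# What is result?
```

Accumulator trace (n, acc): (12, 3) -> (11, 36) -> (10, 396) -> (9, 3960) -> (8, 35640) -> (7, 285120) -> (6, 1995840) -> (5, 11975040) -> (4, 59875200) -> (3, 239500800) -> (2, 718502400) -> (1, 1437004800) -> return 1437004800

Answer: 1437004800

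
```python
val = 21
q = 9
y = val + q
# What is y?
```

Trace:
`val = 21` → val = 21
`q = 9` → q = 9
`y = val + q` → y = 30
So y = 30

Answer: 30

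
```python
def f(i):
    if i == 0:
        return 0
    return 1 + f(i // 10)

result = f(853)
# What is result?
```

Count of digits of 853: 3

Answer: 3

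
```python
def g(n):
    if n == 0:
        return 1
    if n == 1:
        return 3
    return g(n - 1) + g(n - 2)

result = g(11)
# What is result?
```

Build up from base cases: g(0)=1, g(1)=3, g(2)=4, g(3)=7, g(4)=11, g(5)=18, g(6)=29, ..., g(11)=322

Answer: 322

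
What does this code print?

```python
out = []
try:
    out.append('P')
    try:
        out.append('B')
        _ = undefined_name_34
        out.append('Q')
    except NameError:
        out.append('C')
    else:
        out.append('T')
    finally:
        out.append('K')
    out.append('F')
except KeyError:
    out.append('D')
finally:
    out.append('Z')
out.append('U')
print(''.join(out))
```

Execution trace: 'P' (try body) → 'B' (inner try body) → 'C' (inner except NameError) → 'K' (inner finally) → 'F' (try body, no exception) → 'Z' (finally) → 'U' (after the try/except). Output: PBCKFZU

Answer: PBCKFZU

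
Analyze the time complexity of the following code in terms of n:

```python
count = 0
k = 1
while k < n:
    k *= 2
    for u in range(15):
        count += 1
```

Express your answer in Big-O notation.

Each loop level contributes: log n × 1. Multiplying the contributions gives O(log n).

Answer: O(log n)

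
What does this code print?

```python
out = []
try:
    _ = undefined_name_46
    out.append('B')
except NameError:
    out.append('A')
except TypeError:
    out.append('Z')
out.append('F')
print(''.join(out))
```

Execution trace: 'A' (except NameError) → 'F' (after the try/except). Output: AF

Answer: AF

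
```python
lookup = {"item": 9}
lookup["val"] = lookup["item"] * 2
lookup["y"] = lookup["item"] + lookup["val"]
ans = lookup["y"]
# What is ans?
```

Trace:
`lookup = {"item": 9}` → lookup = {'item': 9}
`lookup["val"] = lookup["item"] * 2` → lookup = {'item': 9, 'val': 18}
`lookup["y"] = lookup["item"] + lookup["val"]` → lookup = {'item': 9, 'val': 18, 'y': 27}
`ans = lookup["y"]` → ans = 27
So ans = 27

Answer: 27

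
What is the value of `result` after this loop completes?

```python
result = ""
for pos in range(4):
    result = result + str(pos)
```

Concatenate digits 0 to 3
`result` takes the values: "" → "0" → "01" → "012" → "0123"

Answer: "0123"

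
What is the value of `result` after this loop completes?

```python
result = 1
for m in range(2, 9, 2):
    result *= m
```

Product of even numbers 2 to 8
`result` takes the values: 1 → 2 → 8 → 48 → 384

Answer: 384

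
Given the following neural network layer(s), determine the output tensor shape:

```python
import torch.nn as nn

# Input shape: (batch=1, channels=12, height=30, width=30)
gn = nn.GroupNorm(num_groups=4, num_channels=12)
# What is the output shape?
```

Input: (1, 12, 30, 30) -> Output: (1, 12, 30, 30)

Answer: (1, 12, 30, 30)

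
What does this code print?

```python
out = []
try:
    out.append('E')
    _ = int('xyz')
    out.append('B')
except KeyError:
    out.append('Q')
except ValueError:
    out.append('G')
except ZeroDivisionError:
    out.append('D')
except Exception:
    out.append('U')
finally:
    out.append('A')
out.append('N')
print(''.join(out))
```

Execution trace: 'E' (try body) → 'G' (except ValueError) → 'A' (finally) → 'N' (after the try/except). Output: EGAN

Answer: EGAN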